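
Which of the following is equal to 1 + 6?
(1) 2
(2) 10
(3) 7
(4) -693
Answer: 3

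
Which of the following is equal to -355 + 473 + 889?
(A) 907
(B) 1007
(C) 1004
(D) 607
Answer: B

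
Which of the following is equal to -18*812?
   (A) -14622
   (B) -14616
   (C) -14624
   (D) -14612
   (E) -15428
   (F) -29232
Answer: B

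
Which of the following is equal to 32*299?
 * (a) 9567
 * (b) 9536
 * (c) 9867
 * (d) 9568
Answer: d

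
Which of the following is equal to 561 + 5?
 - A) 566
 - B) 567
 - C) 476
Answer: A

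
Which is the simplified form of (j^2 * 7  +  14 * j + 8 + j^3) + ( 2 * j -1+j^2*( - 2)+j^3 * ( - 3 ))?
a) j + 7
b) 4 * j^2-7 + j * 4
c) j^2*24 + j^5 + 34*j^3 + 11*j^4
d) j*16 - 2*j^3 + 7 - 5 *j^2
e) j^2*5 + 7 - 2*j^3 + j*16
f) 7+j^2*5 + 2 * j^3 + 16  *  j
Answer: e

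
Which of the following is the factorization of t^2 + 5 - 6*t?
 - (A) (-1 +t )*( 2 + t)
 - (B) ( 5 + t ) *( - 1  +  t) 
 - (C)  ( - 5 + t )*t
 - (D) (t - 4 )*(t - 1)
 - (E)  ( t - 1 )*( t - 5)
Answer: E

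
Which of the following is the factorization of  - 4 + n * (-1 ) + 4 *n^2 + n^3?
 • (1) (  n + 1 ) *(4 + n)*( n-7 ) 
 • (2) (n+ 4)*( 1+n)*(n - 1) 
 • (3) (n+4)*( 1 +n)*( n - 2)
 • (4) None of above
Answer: 2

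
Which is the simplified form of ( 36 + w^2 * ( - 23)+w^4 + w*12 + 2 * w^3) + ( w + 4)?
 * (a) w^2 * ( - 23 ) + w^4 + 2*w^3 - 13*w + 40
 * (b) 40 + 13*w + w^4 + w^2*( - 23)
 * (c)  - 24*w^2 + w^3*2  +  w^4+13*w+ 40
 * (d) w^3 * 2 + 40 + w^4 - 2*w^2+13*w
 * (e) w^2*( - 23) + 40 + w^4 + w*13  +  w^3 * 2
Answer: e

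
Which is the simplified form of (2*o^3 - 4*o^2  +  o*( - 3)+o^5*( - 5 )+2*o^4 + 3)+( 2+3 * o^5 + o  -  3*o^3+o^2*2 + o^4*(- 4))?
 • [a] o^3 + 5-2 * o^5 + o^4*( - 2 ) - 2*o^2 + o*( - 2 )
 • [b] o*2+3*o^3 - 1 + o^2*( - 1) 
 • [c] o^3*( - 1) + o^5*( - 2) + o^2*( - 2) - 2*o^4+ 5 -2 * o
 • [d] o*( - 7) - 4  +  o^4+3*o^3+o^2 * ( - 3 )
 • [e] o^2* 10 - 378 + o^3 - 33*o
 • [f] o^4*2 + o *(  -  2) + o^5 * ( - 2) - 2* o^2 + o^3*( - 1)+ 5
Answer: c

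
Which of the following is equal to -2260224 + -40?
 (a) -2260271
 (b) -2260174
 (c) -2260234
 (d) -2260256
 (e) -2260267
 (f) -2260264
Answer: f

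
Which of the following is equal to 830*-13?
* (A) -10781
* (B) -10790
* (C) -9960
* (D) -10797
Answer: B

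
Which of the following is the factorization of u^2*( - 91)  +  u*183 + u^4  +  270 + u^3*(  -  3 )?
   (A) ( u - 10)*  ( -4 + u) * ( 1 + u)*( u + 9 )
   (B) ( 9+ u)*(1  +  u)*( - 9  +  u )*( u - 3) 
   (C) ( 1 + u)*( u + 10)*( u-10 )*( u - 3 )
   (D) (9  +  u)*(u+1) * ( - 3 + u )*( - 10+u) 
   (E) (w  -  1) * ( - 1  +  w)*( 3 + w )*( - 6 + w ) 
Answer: D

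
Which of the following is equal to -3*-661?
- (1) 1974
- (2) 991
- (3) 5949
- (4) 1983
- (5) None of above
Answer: 4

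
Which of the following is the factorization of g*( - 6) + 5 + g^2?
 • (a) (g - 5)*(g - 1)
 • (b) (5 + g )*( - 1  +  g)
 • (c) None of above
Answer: a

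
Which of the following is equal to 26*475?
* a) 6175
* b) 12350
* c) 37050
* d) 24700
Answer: b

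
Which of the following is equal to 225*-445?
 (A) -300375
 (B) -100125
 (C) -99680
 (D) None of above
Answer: B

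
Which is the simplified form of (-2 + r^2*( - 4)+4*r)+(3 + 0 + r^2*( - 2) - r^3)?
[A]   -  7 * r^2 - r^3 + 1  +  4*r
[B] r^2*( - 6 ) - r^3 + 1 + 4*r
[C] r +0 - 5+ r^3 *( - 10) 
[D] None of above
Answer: B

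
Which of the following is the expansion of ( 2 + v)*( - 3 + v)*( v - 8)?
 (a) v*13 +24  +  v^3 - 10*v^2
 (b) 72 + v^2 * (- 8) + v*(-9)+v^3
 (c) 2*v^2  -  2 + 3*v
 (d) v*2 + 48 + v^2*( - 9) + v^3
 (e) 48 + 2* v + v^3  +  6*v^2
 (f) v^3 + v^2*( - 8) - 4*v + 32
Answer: d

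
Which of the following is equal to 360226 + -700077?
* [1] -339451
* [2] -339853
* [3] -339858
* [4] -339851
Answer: 4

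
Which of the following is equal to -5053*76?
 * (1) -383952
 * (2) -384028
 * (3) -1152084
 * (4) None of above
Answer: 2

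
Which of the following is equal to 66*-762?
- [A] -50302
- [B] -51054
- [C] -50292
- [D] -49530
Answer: C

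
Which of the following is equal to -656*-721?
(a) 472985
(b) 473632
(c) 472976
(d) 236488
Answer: c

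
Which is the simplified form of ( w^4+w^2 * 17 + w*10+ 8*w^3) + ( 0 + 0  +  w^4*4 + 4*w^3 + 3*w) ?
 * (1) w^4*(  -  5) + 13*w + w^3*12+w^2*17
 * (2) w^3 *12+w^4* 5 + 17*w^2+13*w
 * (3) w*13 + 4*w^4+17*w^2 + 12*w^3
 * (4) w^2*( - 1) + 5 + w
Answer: 2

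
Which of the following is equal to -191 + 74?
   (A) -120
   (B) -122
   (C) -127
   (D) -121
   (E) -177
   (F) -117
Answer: F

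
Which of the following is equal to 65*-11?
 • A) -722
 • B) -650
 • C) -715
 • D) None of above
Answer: C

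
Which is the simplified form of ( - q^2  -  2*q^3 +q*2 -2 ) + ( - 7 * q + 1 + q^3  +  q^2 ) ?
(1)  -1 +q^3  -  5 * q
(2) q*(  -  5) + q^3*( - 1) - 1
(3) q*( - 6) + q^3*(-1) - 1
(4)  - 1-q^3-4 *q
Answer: 2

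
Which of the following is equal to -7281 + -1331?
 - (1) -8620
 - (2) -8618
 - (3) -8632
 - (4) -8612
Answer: 4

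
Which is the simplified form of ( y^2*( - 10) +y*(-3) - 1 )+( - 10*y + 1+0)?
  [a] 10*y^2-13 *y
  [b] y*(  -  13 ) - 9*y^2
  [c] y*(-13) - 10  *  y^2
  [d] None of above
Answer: c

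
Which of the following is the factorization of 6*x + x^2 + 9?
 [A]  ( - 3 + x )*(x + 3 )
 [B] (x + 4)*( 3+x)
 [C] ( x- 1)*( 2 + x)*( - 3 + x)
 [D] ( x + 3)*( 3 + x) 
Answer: D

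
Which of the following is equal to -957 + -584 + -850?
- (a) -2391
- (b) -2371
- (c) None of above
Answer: a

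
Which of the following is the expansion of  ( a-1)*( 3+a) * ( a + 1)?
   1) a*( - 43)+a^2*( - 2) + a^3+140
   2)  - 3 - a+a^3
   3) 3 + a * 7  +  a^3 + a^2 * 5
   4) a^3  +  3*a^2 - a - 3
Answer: 4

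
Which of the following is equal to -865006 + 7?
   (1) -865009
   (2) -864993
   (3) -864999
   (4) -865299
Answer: 3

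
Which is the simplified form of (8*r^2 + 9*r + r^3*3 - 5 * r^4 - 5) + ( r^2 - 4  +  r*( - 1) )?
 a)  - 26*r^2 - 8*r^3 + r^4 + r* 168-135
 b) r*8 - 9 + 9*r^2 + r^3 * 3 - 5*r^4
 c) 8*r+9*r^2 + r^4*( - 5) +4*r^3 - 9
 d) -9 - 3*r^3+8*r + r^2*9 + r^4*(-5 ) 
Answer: b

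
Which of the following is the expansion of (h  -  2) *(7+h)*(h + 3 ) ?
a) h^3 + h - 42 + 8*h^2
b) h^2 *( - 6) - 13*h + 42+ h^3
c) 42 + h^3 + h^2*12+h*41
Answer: a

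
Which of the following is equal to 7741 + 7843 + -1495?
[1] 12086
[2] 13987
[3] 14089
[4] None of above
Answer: 3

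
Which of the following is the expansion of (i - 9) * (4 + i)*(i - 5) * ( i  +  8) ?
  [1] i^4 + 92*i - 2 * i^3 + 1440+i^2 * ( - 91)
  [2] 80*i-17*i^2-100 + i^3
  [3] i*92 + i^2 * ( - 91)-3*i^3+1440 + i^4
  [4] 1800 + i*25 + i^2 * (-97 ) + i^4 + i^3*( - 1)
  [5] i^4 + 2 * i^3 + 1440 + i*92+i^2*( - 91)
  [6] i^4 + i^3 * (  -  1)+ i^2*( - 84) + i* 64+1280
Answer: 1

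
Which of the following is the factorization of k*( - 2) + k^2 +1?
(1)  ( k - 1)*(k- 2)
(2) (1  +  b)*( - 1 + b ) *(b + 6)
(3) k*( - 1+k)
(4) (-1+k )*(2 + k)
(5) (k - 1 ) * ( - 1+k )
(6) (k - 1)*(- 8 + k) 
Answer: 5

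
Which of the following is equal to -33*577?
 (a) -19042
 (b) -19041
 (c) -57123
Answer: b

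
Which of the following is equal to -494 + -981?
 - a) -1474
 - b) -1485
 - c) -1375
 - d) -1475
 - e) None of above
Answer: d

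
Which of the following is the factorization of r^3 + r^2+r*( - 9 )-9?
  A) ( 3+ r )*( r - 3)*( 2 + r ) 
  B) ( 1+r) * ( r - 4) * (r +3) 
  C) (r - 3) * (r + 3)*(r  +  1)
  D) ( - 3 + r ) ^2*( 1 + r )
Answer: C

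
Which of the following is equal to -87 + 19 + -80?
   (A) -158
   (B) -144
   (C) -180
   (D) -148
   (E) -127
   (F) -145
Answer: D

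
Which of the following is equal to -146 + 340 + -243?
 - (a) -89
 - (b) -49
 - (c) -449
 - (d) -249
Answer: b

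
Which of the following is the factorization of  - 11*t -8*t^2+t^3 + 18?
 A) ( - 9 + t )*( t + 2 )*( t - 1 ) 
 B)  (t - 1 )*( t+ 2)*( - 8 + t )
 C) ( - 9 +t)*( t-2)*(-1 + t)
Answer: A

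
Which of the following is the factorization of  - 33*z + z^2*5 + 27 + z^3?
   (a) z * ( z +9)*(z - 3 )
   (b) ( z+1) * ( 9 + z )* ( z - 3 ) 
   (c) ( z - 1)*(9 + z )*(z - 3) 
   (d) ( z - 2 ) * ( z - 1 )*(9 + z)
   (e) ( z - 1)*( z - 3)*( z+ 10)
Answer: c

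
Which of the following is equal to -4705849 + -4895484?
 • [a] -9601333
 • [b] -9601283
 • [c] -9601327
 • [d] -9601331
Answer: a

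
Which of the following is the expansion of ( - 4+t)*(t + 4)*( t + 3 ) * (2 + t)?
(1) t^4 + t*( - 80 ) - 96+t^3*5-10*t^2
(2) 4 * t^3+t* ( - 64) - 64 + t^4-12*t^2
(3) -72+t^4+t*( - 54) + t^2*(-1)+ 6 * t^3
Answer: 1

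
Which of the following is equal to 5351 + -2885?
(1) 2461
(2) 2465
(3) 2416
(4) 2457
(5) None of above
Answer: 5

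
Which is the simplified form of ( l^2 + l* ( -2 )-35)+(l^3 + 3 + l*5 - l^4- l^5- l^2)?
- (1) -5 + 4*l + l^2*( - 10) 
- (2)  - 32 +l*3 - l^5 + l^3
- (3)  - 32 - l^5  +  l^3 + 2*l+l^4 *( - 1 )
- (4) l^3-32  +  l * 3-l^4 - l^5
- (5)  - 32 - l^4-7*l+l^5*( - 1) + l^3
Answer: 4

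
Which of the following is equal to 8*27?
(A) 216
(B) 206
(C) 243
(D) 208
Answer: A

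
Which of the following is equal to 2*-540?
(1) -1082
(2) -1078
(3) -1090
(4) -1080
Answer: 4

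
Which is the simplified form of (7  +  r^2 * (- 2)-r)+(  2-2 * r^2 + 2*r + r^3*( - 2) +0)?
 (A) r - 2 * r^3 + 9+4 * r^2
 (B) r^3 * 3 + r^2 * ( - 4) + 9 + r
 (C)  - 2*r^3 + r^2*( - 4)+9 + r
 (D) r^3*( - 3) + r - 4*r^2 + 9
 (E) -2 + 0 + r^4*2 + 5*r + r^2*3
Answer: C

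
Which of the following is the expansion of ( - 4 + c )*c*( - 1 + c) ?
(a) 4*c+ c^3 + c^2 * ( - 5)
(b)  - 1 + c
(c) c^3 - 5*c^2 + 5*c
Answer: a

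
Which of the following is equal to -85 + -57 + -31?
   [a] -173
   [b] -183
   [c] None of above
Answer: a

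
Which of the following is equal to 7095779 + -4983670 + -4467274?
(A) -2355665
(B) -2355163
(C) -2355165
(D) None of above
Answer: C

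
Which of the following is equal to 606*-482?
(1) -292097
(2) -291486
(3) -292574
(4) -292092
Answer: 4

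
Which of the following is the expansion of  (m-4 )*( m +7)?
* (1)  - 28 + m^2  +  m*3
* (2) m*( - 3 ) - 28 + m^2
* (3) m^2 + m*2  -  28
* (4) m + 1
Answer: 1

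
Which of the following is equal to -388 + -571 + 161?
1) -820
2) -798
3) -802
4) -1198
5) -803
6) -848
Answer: 2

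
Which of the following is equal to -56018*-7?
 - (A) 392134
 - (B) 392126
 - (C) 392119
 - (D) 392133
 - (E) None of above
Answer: B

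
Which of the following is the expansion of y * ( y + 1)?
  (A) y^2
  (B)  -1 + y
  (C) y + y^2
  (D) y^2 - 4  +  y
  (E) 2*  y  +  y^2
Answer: C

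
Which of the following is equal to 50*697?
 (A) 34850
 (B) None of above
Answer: A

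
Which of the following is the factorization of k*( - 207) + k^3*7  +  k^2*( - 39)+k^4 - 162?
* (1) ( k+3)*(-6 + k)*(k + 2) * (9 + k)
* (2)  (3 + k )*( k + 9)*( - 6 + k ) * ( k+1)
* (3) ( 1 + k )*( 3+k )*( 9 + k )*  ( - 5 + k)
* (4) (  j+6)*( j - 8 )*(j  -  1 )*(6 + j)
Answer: 2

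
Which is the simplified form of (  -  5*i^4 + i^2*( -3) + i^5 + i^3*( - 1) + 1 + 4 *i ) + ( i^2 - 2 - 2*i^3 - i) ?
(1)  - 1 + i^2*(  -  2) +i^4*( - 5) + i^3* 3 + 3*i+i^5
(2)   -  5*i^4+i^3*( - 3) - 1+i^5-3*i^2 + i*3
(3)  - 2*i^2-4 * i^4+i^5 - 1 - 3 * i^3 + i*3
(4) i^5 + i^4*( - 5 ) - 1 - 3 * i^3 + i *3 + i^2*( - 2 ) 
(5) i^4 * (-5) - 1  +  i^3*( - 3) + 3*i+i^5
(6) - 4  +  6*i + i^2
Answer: 4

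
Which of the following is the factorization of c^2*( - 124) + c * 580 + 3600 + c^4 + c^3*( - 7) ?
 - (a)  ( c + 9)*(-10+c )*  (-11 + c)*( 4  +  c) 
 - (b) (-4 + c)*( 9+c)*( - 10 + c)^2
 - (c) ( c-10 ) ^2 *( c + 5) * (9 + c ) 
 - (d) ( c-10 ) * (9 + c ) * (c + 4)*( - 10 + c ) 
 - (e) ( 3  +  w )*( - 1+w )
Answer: d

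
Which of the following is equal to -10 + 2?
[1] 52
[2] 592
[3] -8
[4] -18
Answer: 3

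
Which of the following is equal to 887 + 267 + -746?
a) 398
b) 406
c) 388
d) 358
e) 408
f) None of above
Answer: e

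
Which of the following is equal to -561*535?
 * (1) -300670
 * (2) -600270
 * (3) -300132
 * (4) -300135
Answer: 4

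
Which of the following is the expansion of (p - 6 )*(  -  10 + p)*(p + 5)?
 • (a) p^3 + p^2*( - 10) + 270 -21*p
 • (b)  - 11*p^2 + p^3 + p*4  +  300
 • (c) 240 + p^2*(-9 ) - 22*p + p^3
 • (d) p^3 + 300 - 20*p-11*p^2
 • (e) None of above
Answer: d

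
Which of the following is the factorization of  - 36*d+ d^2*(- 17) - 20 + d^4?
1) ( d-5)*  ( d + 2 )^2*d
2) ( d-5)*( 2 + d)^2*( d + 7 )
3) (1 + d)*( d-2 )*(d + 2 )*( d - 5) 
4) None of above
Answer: 4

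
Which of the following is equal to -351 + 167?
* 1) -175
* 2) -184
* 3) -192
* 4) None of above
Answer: 2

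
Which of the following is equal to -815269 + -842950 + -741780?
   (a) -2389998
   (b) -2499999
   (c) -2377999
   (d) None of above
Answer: d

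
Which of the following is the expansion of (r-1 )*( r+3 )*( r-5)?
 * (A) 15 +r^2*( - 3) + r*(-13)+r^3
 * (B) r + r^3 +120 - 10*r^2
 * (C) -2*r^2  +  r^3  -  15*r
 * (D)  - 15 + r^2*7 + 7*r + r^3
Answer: A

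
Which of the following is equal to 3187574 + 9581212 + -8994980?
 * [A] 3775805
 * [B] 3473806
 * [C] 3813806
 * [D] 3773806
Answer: D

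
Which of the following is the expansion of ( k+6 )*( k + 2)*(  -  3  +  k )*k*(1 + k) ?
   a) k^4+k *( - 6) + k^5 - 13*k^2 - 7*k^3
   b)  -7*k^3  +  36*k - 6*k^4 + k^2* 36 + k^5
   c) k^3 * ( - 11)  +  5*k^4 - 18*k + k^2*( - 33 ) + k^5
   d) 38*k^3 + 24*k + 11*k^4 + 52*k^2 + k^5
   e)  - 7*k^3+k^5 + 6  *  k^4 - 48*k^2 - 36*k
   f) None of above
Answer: e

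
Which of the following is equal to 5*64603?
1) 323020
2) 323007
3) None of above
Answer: 3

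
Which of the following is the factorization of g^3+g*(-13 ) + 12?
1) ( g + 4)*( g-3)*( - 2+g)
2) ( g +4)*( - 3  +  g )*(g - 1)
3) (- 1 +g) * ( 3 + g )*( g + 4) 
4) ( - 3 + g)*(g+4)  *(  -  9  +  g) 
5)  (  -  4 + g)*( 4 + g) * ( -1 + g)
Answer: 2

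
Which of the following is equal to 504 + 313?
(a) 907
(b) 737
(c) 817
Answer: c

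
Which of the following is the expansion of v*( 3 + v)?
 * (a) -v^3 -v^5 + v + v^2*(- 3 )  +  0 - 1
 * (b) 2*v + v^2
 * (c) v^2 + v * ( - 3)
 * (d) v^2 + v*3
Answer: d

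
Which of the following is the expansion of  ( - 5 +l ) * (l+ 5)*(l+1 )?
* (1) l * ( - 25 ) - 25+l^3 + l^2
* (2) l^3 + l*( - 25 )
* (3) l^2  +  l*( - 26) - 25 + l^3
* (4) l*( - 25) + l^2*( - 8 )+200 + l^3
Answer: 1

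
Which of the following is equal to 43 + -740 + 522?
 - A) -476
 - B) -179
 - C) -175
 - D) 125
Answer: C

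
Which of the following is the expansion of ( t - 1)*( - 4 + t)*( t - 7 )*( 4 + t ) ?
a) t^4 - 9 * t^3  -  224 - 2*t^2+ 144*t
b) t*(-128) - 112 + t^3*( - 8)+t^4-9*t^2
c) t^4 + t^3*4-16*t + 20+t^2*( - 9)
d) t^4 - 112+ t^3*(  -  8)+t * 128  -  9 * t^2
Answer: d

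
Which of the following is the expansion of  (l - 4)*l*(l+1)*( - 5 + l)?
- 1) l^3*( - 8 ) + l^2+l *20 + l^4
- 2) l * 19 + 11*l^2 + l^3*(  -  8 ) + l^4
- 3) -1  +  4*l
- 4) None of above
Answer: 4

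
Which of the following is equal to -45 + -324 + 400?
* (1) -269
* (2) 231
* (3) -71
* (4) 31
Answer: 4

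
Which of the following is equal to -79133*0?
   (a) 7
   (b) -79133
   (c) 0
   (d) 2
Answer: c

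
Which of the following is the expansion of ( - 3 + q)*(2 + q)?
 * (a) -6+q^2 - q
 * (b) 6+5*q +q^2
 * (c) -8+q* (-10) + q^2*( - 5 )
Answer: a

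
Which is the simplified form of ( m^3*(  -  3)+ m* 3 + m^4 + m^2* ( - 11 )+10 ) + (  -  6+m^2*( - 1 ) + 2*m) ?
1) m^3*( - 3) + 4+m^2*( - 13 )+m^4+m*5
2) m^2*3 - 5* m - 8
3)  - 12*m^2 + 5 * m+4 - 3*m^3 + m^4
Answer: 3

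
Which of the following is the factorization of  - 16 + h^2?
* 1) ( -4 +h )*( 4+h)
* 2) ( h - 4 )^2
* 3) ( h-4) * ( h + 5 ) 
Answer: 1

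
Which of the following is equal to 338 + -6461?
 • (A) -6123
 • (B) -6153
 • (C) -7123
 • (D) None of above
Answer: A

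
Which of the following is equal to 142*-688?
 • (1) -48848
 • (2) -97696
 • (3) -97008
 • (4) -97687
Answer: 2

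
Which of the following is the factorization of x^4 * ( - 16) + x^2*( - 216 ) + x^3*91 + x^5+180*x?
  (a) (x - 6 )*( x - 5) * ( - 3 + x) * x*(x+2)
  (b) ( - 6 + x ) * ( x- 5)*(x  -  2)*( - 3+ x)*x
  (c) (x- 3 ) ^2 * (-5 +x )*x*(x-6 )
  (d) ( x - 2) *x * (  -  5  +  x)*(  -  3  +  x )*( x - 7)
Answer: b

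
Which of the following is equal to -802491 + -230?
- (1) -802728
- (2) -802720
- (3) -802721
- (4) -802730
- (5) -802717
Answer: 3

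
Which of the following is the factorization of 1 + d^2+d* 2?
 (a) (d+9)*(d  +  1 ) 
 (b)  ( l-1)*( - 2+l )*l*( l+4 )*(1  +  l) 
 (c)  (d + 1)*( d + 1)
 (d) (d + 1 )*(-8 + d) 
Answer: c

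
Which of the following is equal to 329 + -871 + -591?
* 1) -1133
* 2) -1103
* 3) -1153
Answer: 1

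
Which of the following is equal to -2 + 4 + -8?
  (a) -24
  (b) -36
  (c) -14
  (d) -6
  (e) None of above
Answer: d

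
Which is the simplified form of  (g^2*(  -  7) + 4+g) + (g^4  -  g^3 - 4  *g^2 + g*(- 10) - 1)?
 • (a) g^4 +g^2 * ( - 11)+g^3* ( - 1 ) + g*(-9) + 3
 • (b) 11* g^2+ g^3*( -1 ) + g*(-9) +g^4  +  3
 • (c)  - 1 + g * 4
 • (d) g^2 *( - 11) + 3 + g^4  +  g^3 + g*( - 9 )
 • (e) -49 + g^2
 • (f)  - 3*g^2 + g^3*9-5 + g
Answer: a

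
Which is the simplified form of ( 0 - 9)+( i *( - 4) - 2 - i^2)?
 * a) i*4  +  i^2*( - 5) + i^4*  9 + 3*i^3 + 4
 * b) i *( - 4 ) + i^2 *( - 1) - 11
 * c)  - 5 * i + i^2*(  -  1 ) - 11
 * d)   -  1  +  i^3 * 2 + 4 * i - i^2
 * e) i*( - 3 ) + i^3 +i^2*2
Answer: b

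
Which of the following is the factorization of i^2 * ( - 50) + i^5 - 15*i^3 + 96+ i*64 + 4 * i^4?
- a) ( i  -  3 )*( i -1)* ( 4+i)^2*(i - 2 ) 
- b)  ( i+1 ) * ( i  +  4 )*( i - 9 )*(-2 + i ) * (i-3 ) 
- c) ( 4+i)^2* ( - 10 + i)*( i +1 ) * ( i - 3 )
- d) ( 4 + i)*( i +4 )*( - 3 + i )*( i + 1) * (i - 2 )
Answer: d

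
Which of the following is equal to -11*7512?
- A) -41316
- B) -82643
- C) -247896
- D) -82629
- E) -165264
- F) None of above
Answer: F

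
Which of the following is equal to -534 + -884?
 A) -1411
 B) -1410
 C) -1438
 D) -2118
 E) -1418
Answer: E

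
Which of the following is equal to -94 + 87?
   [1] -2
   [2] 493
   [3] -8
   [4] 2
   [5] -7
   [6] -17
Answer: 5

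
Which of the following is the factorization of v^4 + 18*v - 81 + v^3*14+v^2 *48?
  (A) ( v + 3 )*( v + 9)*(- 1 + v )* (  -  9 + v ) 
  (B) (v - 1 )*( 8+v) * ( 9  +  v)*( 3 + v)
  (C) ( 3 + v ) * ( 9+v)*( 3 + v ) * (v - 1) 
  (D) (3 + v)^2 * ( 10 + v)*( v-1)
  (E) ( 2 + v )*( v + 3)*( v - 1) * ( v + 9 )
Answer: C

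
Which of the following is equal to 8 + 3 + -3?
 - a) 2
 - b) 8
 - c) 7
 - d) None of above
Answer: b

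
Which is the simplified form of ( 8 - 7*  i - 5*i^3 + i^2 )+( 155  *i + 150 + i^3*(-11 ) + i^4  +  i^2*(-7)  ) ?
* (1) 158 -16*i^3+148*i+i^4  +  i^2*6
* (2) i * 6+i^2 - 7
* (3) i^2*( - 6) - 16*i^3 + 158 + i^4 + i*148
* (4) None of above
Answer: 3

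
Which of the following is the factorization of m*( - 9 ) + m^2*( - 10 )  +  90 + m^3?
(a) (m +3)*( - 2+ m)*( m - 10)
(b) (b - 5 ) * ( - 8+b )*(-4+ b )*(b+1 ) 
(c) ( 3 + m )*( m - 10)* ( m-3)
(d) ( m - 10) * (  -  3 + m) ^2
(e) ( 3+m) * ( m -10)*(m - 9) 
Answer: c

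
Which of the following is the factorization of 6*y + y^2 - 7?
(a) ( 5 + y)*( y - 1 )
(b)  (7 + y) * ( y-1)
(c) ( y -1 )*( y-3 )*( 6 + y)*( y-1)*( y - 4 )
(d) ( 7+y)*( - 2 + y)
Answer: b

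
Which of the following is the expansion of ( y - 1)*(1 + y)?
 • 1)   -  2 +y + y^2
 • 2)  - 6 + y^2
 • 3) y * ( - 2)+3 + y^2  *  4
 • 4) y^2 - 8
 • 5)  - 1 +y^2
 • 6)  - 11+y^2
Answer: 5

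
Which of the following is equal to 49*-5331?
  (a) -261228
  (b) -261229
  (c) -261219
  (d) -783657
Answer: c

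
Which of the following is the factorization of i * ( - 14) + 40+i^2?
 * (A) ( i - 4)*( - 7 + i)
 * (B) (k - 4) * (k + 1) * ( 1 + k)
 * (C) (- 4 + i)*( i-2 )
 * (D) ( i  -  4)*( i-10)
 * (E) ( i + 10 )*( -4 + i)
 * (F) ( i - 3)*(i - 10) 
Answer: D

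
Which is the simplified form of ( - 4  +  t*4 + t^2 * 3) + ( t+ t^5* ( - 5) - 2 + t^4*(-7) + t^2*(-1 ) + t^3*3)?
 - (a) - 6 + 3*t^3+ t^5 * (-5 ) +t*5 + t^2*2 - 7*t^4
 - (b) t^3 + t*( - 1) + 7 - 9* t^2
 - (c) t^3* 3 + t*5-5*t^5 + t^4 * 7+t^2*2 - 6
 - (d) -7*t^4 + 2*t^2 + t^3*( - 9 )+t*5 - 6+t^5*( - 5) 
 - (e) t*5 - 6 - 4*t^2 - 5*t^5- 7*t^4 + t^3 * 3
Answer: a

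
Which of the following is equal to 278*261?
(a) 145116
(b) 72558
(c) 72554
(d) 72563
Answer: b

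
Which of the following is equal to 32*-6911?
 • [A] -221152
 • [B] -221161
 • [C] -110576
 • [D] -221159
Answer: A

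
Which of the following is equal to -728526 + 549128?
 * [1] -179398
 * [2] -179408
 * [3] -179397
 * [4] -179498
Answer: 1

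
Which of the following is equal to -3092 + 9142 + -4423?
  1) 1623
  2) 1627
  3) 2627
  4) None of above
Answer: 2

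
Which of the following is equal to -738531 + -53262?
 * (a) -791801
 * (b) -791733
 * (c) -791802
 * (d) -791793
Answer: d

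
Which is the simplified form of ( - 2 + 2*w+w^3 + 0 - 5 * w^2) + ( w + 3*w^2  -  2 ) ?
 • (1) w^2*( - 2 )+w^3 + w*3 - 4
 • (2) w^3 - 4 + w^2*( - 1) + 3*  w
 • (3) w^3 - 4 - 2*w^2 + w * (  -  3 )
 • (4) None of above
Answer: 1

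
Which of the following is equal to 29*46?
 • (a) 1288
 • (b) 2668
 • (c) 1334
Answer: c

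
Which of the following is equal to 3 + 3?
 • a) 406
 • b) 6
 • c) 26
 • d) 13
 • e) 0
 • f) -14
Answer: b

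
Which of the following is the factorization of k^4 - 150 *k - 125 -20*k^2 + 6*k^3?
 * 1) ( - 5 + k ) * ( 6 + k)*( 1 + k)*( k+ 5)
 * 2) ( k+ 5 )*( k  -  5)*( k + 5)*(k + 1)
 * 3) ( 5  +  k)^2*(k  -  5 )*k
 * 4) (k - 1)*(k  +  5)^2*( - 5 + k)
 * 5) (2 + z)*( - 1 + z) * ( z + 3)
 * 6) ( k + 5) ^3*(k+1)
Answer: 2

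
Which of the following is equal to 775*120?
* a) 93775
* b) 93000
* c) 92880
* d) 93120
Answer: b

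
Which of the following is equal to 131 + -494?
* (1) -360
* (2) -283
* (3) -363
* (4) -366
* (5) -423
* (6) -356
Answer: 3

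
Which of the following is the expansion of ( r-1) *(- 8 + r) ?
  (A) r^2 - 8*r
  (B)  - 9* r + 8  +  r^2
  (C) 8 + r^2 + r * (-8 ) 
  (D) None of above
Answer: B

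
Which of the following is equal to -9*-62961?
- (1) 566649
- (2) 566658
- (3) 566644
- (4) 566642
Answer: 1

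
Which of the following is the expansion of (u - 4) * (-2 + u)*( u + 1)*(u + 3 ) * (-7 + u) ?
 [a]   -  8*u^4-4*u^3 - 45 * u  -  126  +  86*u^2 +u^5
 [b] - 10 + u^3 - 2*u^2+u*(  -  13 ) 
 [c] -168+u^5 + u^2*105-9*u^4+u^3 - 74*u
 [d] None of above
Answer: c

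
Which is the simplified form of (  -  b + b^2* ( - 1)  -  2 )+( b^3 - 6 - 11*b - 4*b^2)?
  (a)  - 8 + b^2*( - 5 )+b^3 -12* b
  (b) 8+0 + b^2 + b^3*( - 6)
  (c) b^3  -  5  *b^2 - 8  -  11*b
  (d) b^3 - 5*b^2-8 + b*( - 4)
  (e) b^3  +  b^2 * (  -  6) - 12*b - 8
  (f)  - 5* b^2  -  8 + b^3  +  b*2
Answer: a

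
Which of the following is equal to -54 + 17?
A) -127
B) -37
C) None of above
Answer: B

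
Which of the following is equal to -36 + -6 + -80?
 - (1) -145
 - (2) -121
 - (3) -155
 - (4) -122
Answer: 4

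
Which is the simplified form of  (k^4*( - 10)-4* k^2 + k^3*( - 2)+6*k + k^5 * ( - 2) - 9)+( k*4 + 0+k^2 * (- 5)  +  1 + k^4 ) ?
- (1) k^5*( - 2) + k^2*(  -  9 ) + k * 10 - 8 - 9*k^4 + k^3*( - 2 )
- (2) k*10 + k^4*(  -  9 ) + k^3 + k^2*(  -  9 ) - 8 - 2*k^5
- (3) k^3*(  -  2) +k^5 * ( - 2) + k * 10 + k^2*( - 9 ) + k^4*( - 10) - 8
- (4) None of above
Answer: 1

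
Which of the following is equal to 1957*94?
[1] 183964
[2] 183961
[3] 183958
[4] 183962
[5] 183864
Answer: 3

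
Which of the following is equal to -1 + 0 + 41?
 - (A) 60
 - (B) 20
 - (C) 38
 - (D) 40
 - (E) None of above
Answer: D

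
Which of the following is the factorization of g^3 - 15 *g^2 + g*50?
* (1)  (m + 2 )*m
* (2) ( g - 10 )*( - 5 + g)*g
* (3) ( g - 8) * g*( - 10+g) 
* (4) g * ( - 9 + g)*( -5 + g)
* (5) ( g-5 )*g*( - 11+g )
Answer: 2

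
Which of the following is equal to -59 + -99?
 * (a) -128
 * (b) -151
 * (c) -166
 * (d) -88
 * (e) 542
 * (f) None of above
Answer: f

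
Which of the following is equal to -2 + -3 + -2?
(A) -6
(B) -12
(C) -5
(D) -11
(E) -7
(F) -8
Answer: E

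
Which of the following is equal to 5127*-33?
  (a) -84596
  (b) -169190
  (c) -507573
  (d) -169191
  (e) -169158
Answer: d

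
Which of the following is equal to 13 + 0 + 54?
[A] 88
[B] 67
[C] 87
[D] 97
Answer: B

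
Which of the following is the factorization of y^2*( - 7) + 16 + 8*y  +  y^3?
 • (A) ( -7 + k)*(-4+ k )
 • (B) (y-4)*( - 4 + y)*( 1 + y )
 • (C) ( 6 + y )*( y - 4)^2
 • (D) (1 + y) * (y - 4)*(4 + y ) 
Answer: B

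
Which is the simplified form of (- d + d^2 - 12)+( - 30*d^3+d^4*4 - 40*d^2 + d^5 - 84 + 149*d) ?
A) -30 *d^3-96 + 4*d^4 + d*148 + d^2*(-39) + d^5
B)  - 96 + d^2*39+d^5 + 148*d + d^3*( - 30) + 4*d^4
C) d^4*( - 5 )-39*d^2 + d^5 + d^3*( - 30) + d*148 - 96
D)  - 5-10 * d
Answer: A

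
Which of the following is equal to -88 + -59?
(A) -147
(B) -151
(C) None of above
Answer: A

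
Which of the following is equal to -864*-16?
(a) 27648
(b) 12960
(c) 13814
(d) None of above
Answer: d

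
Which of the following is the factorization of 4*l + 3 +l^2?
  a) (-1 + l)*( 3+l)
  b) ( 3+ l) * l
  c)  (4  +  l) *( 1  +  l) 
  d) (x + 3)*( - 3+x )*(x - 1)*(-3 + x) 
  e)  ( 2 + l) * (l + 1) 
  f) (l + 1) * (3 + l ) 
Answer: f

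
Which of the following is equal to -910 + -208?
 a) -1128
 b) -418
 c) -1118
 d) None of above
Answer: c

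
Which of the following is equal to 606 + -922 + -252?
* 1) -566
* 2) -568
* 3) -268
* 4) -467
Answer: 2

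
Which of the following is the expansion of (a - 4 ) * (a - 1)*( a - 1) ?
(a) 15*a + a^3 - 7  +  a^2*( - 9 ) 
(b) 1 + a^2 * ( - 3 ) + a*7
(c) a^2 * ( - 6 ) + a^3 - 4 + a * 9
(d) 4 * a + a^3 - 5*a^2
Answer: c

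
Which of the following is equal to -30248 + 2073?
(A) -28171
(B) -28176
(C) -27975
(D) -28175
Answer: D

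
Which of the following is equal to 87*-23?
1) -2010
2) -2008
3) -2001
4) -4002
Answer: 3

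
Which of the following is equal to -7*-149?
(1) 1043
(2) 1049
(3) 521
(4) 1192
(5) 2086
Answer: 1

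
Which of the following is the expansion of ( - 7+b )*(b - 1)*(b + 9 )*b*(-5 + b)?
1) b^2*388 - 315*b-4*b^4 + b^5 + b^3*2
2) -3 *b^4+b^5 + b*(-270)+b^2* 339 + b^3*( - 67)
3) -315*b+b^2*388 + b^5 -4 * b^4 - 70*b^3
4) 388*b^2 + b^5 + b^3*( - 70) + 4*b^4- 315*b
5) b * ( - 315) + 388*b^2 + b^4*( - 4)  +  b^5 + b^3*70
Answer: 3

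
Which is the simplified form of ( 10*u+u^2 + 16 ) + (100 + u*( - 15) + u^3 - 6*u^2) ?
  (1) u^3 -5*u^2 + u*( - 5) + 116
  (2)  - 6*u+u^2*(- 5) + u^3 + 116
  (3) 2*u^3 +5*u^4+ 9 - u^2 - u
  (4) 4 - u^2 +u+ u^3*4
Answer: 1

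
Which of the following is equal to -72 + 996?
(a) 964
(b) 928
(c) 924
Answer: c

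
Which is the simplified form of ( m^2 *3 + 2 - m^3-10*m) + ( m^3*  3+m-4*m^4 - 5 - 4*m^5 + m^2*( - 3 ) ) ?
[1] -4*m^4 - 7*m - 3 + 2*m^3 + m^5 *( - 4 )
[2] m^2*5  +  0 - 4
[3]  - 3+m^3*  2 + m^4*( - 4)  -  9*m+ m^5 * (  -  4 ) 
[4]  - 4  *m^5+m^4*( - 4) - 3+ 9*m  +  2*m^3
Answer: 3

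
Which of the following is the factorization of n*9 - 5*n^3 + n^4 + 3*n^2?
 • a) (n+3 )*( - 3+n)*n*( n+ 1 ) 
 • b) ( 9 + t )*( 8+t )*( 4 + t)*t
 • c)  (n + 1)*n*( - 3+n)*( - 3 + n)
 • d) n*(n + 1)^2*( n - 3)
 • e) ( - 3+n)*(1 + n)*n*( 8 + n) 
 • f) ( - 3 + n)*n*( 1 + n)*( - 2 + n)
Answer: c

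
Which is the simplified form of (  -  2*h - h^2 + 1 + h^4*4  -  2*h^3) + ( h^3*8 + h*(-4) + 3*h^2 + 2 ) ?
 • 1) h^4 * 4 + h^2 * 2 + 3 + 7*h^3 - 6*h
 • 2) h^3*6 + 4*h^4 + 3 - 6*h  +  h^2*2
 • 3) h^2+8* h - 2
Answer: 2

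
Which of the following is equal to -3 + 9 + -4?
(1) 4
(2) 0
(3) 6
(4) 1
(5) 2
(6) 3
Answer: 5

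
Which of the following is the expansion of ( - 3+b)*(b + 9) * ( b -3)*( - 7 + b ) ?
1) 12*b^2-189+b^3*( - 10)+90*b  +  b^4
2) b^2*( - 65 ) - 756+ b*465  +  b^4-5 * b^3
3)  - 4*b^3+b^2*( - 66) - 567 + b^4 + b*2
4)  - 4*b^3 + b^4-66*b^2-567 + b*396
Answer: 4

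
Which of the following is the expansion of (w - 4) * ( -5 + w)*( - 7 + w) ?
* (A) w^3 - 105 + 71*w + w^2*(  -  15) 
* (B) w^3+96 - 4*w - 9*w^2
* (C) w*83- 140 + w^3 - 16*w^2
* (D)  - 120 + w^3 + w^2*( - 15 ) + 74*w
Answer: C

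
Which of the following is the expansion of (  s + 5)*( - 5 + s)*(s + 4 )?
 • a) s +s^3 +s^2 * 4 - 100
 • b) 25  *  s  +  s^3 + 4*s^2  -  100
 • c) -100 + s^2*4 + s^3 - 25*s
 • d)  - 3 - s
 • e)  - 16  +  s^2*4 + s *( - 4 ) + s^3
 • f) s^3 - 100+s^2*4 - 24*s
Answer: c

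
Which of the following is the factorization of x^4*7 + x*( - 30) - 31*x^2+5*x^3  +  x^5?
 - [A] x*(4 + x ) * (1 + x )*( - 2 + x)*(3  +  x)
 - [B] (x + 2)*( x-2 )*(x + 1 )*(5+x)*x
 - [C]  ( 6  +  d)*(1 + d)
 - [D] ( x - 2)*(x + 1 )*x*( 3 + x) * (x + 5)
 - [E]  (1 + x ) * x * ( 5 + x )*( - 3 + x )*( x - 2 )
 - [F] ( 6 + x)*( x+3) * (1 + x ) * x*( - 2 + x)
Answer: D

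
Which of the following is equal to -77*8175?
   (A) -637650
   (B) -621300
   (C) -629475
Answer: C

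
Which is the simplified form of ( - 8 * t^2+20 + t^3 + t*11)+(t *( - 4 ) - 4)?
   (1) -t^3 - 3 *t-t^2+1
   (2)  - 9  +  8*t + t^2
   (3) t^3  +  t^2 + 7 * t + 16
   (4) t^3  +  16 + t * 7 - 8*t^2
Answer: 4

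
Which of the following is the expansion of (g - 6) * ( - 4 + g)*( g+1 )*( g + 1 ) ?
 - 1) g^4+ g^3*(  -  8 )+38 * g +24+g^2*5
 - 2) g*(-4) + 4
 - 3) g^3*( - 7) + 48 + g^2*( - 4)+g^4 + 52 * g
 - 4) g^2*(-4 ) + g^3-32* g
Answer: 1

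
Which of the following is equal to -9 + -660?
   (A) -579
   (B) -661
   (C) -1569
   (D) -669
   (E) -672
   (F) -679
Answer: D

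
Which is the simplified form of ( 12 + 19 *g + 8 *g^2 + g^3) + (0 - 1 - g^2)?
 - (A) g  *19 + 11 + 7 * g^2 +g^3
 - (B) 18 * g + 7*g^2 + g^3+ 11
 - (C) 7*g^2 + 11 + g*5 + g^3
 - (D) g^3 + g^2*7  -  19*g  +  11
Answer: A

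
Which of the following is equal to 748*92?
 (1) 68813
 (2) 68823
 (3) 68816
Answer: 3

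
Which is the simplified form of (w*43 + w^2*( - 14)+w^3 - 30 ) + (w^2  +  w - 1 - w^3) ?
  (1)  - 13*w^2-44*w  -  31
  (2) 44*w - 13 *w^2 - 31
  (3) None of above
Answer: 2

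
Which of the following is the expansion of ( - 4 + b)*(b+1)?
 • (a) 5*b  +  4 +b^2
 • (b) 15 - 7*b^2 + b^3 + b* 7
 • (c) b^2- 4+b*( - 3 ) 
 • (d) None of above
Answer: c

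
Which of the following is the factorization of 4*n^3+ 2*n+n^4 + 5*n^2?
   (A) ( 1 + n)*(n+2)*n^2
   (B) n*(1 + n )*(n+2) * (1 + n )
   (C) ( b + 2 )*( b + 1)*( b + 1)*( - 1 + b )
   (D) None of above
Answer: B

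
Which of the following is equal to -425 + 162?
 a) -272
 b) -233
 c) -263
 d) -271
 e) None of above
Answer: c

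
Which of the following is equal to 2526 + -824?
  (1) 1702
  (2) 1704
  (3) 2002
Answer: 1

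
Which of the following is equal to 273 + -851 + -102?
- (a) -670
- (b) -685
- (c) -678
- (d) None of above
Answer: d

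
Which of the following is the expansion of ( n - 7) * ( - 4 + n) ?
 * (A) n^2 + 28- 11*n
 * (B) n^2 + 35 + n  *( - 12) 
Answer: A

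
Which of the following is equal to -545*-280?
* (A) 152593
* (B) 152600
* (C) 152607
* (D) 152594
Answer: B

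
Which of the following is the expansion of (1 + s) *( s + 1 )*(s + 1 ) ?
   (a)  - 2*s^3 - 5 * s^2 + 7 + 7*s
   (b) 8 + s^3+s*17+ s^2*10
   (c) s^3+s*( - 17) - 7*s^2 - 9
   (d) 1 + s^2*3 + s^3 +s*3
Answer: d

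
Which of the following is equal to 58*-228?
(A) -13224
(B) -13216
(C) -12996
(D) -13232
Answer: A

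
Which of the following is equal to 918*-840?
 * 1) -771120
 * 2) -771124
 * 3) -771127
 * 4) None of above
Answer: 1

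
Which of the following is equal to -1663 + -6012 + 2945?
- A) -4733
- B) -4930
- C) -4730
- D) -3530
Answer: C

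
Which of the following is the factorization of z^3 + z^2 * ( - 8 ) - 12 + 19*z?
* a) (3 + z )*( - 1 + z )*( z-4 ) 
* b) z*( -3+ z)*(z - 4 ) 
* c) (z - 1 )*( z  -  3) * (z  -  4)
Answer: c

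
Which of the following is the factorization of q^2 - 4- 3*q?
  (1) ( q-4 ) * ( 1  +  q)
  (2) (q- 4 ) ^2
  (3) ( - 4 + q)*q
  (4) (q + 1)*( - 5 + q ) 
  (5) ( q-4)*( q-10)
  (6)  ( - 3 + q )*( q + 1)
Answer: 1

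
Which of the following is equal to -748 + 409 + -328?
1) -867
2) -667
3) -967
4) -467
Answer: 2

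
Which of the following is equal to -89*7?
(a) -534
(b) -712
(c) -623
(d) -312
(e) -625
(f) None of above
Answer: c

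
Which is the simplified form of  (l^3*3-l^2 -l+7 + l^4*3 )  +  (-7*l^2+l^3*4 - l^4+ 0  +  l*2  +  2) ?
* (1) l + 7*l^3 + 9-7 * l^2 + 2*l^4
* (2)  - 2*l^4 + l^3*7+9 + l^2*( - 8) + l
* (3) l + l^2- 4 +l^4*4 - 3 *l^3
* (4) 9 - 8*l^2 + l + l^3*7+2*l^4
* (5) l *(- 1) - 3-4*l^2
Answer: 4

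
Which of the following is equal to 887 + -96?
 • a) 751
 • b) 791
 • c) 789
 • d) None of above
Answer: b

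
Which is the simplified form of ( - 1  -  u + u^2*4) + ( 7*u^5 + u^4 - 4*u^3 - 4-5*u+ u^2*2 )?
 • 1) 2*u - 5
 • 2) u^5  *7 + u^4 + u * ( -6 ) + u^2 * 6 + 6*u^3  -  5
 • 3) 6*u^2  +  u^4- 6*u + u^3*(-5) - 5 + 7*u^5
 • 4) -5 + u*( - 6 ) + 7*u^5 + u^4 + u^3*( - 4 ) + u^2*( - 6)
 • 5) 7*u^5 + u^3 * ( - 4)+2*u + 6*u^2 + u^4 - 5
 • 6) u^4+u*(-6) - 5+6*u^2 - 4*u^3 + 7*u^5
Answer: 6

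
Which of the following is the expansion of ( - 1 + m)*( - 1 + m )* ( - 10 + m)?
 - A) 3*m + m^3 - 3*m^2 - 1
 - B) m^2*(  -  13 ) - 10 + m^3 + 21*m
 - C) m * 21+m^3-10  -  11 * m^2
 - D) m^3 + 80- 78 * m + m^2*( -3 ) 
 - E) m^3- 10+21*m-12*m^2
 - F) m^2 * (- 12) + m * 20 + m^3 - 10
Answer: E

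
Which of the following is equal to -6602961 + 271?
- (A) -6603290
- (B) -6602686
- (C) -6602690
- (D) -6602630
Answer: C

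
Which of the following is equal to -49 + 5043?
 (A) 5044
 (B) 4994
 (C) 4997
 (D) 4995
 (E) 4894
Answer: B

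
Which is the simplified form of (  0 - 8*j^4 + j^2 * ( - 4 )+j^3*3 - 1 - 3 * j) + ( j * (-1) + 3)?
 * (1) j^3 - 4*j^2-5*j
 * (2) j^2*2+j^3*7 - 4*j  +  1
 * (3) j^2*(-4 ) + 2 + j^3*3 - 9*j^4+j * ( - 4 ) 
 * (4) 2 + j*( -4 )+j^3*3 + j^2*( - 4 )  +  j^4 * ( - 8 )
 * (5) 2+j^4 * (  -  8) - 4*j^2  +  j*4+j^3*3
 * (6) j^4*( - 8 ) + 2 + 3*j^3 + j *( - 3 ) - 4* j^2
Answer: 4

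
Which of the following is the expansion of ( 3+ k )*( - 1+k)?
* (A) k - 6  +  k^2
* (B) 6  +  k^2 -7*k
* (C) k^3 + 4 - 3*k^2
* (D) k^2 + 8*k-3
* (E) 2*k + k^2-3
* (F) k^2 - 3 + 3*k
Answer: E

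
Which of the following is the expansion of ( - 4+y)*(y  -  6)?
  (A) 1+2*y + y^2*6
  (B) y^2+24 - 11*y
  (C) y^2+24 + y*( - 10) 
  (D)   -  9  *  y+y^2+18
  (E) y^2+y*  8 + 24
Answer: C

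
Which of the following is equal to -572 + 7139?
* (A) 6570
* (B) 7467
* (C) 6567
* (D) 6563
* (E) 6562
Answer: C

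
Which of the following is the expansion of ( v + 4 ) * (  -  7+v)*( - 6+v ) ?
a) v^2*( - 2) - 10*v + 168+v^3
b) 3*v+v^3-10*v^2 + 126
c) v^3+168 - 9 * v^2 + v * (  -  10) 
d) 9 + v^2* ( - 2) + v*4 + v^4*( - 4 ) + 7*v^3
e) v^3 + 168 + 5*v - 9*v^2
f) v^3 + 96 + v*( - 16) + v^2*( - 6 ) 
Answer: c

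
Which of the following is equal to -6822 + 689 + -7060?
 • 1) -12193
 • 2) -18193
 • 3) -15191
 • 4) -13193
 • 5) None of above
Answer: 4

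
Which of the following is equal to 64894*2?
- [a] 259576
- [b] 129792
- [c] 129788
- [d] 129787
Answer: c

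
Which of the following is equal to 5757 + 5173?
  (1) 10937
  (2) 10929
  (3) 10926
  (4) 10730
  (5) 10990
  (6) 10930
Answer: 6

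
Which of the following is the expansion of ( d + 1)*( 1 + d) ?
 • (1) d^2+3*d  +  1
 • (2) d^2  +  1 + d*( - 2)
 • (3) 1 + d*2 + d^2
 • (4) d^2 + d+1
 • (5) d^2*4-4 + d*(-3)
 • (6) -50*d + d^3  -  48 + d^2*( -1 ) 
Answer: 3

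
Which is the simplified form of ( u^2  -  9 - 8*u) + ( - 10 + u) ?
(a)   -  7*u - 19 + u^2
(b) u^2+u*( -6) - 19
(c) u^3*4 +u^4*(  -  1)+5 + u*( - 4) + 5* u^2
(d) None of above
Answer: a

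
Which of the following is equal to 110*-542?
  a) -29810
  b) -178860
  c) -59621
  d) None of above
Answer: d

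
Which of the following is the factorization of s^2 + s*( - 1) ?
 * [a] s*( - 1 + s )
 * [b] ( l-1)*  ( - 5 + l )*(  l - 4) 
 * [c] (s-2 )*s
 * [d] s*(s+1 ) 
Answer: a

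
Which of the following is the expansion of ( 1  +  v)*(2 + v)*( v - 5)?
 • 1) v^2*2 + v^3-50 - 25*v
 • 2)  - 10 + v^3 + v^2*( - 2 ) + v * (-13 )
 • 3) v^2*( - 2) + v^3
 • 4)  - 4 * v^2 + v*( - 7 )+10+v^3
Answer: 2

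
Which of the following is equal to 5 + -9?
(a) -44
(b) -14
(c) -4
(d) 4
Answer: c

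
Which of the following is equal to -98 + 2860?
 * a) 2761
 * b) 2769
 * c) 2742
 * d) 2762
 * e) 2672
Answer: d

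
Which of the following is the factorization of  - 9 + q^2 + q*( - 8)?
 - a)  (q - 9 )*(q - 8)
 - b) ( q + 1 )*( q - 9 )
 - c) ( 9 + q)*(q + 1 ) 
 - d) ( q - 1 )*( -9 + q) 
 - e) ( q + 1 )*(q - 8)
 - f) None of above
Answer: b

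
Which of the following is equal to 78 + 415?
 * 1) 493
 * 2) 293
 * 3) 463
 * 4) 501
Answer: 1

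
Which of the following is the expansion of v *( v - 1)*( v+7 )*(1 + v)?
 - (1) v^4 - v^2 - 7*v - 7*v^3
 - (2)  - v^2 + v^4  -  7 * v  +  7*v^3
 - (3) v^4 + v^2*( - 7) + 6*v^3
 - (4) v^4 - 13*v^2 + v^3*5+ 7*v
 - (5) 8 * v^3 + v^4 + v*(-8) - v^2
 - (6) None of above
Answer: 2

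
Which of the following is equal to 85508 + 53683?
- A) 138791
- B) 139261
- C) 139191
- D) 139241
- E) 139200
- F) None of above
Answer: C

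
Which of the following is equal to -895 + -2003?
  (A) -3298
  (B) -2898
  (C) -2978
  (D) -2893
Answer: B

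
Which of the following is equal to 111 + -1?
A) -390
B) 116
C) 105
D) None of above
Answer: D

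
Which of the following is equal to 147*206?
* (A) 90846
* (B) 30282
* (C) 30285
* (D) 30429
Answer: B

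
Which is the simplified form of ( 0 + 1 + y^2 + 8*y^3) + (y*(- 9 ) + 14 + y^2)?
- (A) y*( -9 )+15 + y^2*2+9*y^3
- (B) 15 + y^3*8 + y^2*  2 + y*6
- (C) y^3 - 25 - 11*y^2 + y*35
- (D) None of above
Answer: D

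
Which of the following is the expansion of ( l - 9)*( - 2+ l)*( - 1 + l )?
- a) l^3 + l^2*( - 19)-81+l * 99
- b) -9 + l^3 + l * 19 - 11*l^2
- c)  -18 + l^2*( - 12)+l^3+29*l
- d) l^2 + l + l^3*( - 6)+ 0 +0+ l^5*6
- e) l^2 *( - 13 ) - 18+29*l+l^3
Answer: c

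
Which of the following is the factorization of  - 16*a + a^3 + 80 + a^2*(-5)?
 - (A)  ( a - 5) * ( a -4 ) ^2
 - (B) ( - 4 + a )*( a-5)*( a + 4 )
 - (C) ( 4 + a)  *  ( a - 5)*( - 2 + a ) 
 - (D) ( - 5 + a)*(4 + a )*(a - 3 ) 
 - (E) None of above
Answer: B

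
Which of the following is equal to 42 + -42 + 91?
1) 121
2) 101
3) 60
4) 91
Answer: 4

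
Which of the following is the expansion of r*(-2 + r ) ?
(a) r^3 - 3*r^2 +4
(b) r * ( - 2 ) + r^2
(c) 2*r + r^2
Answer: b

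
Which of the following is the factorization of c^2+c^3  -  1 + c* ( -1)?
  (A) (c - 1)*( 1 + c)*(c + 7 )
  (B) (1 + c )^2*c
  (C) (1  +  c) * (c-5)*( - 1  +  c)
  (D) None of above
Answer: D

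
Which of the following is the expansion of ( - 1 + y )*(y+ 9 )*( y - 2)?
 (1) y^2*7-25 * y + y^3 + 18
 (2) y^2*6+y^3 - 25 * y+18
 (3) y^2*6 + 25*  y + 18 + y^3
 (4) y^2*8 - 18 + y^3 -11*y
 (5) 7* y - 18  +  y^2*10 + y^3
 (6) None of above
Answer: 2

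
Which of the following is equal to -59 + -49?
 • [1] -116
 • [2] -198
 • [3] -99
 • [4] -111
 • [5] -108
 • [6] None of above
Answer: 5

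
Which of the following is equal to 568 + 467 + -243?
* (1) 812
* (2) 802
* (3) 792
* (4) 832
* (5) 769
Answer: 3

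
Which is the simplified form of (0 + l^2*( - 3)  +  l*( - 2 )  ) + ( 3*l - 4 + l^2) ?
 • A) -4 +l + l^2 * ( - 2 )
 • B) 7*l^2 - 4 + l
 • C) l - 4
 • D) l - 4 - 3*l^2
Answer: A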